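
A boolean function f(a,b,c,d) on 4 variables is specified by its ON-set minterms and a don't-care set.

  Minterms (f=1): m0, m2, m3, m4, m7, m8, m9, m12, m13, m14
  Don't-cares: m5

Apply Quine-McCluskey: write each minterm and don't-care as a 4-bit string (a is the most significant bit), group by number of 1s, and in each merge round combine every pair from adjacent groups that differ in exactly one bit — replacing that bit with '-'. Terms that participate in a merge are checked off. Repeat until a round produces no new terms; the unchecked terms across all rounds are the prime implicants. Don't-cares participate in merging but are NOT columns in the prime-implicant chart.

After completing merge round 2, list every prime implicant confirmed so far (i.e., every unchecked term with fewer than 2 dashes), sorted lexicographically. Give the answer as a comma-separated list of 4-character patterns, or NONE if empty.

0-11, 00-0, 001-, 01-1, 11-0

Round 0: 0000✓ 0010✓ 0011✓ 0100✓ 0101✓ 0111✓ 1000✓ 1001✓ 1100✓ 1101✓ 1110✓
Round 1: -000✓ -100✓ -101✓ 0-00✓ 0-11 00-0 001- 01-1 010-✓ 1-00✓ 1-01✓ 100-✓ 11-0 110-✓
Round 2: --00 -10- 1-0-
PIs = {--00, -10-, 0-11, 00-0, 001-, 01-1, 1-0-, 11-0}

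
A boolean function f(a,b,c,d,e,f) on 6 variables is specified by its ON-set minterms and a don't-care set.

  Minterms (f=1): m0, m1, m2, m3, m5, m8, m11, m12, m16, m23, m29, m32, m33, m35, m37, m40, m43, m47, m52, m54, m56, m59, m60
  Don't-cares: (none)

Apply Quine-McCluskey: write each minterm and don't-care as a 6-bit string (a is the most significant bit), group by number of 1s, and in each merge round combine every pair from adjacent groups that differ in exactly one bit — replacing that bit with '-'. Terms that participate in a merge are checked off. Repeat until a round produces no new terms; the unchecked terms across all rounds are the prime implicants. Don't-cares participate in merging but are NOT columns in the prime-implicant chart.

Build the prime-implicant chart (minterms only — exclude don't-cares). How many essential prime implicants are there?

10

[col 0] 000000*, 000001*, 000010*, 000011*, 000101*, 001000*, 001011*, 001100*, 010000*, 010111, 011101, 100000*, 100001*, 100011*, 100101*, 101000*, 101011*, 101111*, 110100*, 110110*, 111000*, 111011*, 111100*
[col 1] -00000*, -00001*, -00011*, -00101*, -01000*, -01011*, 0-0000, 00-000*, 00-011*, 000-01*, 0000-0*, 0000-1*, 00000-*, 00001-*, 001-00, 1-1000, 1-1011, 10-000*, 10-011*, 100-01*, 1000-1*, 10000-*, 101-11, 11-100, 1101-0, 111-00
[col 2] -0-000, -0-011, -00-01, -000-1, -0000-, 0000--
Prime implicants: -0-000, -0-011, -00-01, -000-1, -0000-, 0-0000, 0000--, 001-00, 010111, 011101, 1-1000, 1-1011, 101-11, 11-100, 1101-0, 111-00
PI chart (minterm → PIs covering it):
  0 | -0-000,-0000-,0-0000,0000--
  1 | -00-01,-000-1,-0000-,0000--
  2 | 0000--  (sole → essential)
  3 | -0-011,-000-1,0000--
  5 | -00-01  (sole → essential)
  8 | -0-000,001-00
  11 | -0-011  (sole → essential)
  12 | 001-00  (sole → essential)
  16 | 0-0000  (sole → essential)
  23 | 010111  (sole → essential)
  29 | 011101  (sole → essential)
  32 | -0-000,-0000-
  33 | -00-01,-000-1,-0000-
  35 | -0-011,-000-1
  37 | -00-01  (sole → essential)
  40 | -0-000,1-1000
  43 | -0-011,1-1011,101-11
  47 | 101-11  (sole → essential)
  52 | 11-100,1101-0
  54 | 1101-0  (sole → essential)
  56 | 1-1000,111-00
  59 | 1-1011  (sole → essential)
  60 | 11-100,111-00
Essential prime implicants: -0-011, -00-01, 0-0000, 0000--, 001-00, 010111, 011101, 1-1011, 101-11, 1101-0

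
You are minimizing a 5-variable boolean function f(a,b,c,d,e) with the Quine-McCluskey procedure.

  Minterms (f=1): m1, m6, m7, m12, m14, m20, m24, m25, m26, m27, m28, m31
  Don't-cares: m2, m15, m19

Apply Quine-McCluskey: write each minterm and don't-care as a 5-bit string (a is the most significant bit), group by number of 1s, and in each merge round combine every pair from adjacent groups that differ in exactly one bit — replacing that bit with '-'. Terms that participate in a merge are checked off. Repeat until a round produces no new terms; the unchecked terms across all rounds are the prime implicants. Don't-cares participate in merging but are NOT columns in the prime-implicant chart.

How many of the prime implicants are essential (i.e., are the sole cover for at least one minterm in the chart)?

4

Round 0: 00001 00010✓ 00110✓ 00111✓ 01100✓ 01110✓ 01111✓ 10011✓ 10100✓ 11000✓ 11001✓ 11010✓ 11011✓ 11100✓ 11111✓
Round 1: -1100 -1111 0-110✓ 0-111✓ 00-10 0011-✓ 011-0 0111-✓ 1-011 1-100 11-00 11-11 110-0✓ 110-1✓ 1100-✓ 1101-✓
Round 2: 0-11- 110--
PIs = {-1100, -1111, 0-11-, 00-10, 00001, 011-0, 1-011, 1-100, 11-00, 11-11, 110--}
Coverage chart:
  m1: 00001 ←essential
  m6: 0-11-,00-10
  m7: 0-11- ←essential
  m12: -1100,011-0
  m14: 0-11-,011-0
  m20: 1-100 ←essential
  m24: 11-00,110--
  m25: 110-- ←essential
  m26: 110-- ←essential
  m27: 1-011,11-11,110--
  m28: -1100,1-100,11-00
  m31: -1111,11-11
Essential: 0-11-, 00001, 1-100, 110--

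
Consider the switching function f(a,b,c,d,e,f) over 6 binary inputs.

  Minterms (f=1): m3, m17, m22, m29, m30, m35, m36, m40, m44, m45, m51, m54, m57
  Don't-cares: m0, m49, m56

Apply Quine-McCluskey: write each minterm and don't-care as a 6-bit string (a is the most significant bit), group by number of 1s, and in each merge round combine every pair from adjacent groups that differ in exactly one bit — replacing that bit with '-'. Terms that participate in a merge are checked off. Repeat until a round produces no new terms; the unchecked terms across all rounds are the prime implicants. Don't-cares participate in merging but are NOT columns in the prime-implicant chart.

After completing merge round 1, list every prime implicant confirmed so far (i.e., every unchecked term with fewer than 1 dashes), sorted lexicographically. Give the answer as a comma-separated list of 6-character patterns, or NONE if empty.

000000, 011101

[col 0] 000000, 000011*, 010001*, 010110*, 011101, 011110*, 100011*, 100100*, 101000*, 101100*, 101101*, 110001*, 110011*, 110110*, 111000*, 111001*
[col 1] -00011, -10001, -10110, 01-110, 1-0011, 1-1000, 10-100, 101-00, 10110-, 11-001, 1100-1, 11100-
Prime implicants: -00011, -10001, -10110, 000000, 01-110, 011101, 1-0011, 1-1000, 10-100, 101-00, 10110-, 11-001, 1100-1, 11100-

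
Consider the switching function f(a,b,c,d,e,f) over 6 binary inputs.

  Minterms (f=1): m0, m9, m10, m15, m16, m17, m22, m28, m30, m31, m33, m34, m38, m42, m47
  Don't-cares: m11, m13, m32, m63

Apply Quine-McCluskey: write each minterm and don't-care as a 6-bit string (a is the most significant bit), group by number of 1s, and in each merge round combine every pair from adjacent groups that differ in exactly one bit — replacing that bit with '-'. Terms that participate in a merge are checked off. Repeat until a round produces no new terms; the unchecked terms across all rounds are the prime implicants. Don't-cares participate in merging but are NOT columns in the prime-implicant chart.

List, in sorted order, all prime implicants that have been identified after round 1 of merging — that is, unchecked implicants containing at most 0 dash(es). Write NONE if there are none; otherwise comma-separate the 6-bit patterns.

Round 0: 000000✓ 001001✓ 001010✓ 001011✓ 001101✓ 001111✓ 010000✓ 010001✓ 010110✓ 011100✓ 011110✓ 011111✓ 100000✓ 100001✓ 100010✓ 100110✓ 101010✓ 101111✓ 111111✓
Round 1: -00000 -01010 -01111✓ -11111✓ 0-0000 0-1111✓ 001-01✓ 001-11✓ 0010-1✓ 00101- 0011-1✓ 01-110 01000- 0111-0 01111- 1-1111✓ 10-010 100-10 1000-0 10000-
Round 2: --1111 001--1
PIs = {--1111, -00000, -01010, 0-0000, 001--1, 00101-, 01-110, 01000-, 0111-0, 01111-, 10-010, 100-10, 1000-0, 10000-}

NONE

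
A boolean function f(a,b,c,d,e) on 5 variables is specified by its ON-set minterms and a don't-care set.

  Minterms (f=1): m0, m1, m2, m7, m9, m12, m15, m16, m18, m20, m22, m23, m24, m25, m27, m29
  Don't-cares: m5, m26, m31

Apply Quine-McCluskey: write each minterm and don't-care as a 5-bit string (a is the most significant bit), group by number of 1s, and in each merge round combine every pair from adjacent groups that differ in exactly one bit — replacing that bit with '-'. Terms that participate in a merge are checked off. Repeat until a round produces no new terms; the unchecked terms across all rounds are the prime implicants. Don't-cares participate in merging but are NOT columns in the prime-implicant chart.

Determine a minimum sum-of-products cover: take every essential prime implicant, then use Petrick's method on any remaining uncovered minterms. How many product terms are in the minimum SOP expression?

7

size-2^0 implicants → 00000(✓)  00001(✓)  00010(✓)  00101(✓)  00111(✓)  01001(✓)  01100  01111(✓)  10000(✓)  10010(✓)  10100(✓)  10110(✓)  10111(✓)  11000(✓)  11001(✓)  11010(✓)  11011(✓)  11101(✓)  11111(✓)
size-2^1 implicants → -0000(✓)  -0010(✓)  -0111(✓)  -1001  -1111(✓)  0-001  0-111(✓)  00-01  000-0(✓)  0000-  001-1  1-000(✓)  1-010(✓)  1-111(✓)  10-00(✓)  10-10(✓)  100-0(✓)  101-0(✓)  1011-  11-01(✓)  11-11(✓)  110-0(✓)  110-1(✓)  1100-(✓)  1101-(✓)  111-1(✓)
size-2^2 implicants → --111  -00-0  1-0-0  10--0  11--1  110--
Unchecked terms (primes): --111, -00-0, -1001, 0-001, 00-01, 0000-, 001-1, 01100, 1-0-0, 10--0, 1011-, 11--1, 110--
Minterm coverage:
  m0 ⊆ -00-0,0000-
  m1 ⊆ 0-001,00-01,0000-
  m2 ⊆ -00-0 [E]
  m7 ⊆ --111,001-1
  m9 ⊆ -1001,0-001
  m12 ⊆ 01100 [E]
  m15 ⊆ --111 [E]
  m16 ⊆ -00-0,1-0-0,10--0
  m18 ⊆ -00-0,1-0-0,10--0
  m20 ⊆ 10--0 [E]
  m22 ⊆ 10--0,1011-
  m23 ⊆ --111,1011-
  m24 ⊆ 1-0-0,110--
  m25 ⊆ -1001,11--1,110--
  m27 ⊆ 11--1,110--
  m29 ⊆ 11--1 [E]
E = {--111, -00-0, 01100, 10--0, 11--1}
Petrick residual → 0-001, 1-0-0
Cover = cde + b'c'e' + a'c'd'e + a'bcd'e' + ac'e' + ab'e' + abe  |cover|=7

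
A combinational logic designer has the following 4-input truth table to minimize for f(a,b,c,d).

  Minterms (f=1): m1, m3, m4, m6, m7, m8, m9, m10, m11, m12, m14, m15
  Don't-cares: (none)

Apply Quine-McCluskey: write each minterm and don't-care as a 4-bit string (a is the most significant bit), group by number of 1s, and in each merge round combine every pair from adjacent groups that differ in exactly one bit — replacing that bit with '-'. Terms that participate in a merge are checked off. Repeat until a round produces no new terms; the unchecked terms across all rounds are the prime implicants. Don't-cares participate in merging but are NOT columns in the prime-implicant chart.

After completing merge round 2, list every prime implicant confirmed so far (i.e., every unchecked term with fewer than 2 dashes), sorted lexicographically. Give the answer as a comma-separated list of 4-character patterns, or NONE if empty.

NONE

size-2^0 implicants → 0001(✓)  0011(✓)  0100(✓)  0110(✓)  0111(✓)  1000(✓)  1001(✓)  1010(✓)  1011(✓)  1100(✓)  1110(✓)  1111(✓)
size-2^1 implicants → -001(✓)  -011(✓)  -100(✓)  -110(✓)  -111(✓)  0-11(✓)  00-1(✓)  01-0(✓)  011-(✓)  1-00(✓)  1-10(✓)  1-11(✓)  10-0(✓)  10-1(✓)  100-(✓)  101-(✓)  11-0(✓)  111-(✓)
size-2^2 implicants → --11  -0-1  -1-0  -11-  1--0  1-1-  10--
Unchecked terms (primes): --11, -0-1, -1-0, -11-, 1--0, 1-1-, 10--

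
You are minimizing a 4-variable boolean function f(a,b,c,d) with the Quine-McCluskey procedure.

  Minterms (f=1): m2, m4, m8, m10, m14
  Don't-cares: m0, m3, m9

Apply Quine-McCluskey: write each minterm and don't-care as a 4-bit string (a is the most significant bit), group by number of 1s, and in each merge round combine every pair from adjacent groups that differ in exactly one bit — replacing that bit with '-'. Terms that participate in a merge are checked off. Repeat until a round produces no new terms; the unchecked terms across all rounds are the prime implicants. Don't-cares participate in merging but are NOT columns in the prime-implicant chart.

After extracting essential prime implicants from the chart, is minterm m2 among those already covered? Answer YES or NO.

Round 0: 0000✓ 0010✓ 0011✓ 0100✓ 1000✓ 1001✓ 1010✓ 1110✓
Round 1: -000✓ -010✓ 0-00 00-0✓ 001- 1-10 10-0✓ 100-
Round 2: -0-0
PIs = {-0-0, 0-00, 001-, 1-10, 100-}
Coverage chart:
  m2: -0-0,001-
  m4: 0-00 ←essential
  m8: -0-0,100-
  m10: -0-0,1-10
  m14: 1-10 ←essential
Essential: 0-00, 1-10

NO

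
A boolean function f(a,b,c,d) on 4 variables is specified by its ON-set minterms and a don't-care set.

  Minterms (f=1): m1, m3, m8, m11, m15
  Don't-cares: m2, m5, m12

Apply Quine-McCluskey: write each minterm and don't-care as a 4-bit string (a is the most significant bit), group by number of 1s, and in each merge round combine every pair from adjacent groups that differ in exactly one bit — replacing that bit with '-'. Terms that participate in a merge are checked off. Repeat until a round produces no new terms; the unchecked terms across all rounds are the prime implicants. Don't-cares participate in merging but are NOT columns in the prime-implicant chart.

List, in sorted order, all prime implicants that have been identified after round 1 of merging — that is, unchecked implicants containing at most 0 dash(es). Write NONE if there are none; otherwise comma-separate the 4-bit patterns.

[col 0] 0001*, 0010*, 0011*, 0101*, 1000*, 1011*, 1100*, 1111*
[col 1] -011, 0-01, 00-1, 001-, 1-00, 1-11
Prime implicants: -011, 0-01, 00-1, 001-, 1-00, 1-11

NONE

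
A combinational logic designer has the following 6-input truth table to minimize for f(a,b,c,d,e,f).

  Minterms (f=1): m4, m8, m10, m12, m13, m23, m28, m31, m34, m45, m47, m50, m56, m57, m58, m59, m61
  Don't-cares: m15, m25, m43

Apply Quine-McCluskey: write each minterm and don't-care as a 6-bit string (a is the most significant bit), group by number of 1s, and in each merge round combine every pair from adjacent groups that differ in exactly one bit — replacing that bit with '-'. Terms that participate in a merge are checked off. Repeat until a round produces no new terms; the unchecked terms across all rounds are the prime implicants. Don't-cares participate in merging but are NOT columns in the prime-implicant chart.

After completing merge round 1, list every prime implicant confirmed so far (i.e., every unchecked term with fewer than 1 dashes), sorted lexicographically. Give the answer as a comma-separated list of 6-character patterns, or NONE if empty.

Round 0: 000100✓ 001000✓ 001010✓ 001100✓ 001101✓ 001111✓ 010111✓ 011001✓ 011100✓ 011111✓ 100010✓ 101011✓ 101101✓ 101111✓ 110010✓ 111000✓ 111001✓ 111010✓ 111011✓ 111101✓
Round 1: -01101✓ -01111✓ -11001 0-1100 0-1111 00-100 001-00 0010-0 0011-1✓ 00110- 01-111 1-0010 1-1011 1-1101 101-11 1011-1✓ 11-010 111-01 1110-0✓ 1110-1✓ 11100-✓ 11101-✓
Round 2: -011-1 1110--
PIs = {-011-1, -11001, 0-1100, 0-1111, 00-100, 001-00, 0010-0, 00110-, 01-111, 1-0010, 1-1011, 1-1101, 101-11, 11-010, 111-01, 1110--}

NONE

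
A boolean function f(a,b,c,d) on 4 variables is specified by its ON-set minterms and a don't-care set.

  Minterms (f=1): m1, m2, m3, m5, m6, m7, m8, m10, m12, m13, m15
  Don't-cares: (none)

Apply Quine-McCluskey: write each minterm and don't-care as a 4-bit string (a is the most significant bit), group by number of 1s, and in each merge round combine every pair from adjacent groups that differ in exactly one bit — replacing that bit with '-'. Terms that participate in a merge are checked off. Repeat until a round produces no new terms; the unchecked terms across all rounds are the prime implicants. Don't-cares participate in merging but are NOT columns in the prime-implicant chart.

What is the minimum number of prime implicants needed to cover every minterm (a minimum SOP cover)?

5

size-2^0 implicants → 0001(✓)  0010(✓)  0011(✓)  0101(✓)  0110(✓)  0111(✓)  1000(✓)  1010(✓)  1100(✓)  1101(✓)  1111(✓)
size-2^1 implicants → -010  -101(✓)  -111(✓)  0-01(✓)  0-10(✓)  0-11(✓)  00-1(✓)  001-(✓)  01-1(✓)  011-(✓)  1-00  10-0  11-1(✓)  110-
size-2^2 implicants → -1-1  0--1  0-1-
Unchecked terms (primes): -010, -1-1, 0--1, 0-1-, 1-00, 10-0, 110-
Minterm coverage:
  m1 ⊆ 0--1 [E]
  m2 ⊆ -010,0-1-
  m3 ⊆ 0--1,0-1-
  m5 ⊆ -1-1,0--1
  m6 ⊆ 0-1- [E]
  m7 ⊆ -1-1,0--1,0-1-
  m8 ⊆ 1-00,10-0
  m10 ⊆ -010,10-0
  m12 ⊆ 1-00,110-
  m13 ⊆ -1-1,110-
  m15 ⊆ -1-1 [E]
E = {-1-1, 0--1, 0-1-}
Petrick residual → -010, 1-00
Cover = b'cd' + bd + a'd + a'c + ac'd'  |cover|=5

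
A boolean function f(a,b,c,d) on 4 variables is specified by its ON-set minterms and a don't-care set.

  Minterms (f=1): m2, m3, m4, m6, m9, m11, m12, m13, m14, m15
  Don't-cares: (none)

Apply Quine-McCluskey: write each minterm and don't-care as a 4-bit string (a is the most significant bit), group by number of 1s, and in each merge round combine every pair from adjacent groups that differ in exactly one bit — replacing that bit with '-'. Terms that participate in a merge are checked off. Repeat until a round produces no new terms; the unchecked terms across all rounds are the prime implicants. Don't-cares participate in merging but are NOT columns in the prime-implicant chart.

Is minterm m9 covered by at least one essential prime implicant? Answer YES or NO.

YES

size-2^0 implicants → 0010(✓)  0011(✓)  0100(✓)  0110(✓)  1001(✓)  1011(✓)  1100(✓)  1101(✓)  1110(✓)  1111(✓)
size-2^1 implicants → -011  -100(✓)  -110(✓)  0-10  001-  01-0(✓)  1-01(✓)  1-11(✓)  10-1(✓)  11-0(✓)  11-1(✓)  110-(✓)  111-(✓)
size-2^2 implicants → -1-0  1--1  11--
Unchecked terms (primes): -011, -1-0, 0-10, 001-, 1--1, 11--
Minterm coverage:
  m2 ⊆ 0-10,001-
  m3 ⊆ -011,001-
  m4 ⊆ -1-0 [E]
  m6 ⊆ -1-0,0-10
  m9 ⊆ 1--1 [E]
  m11 ⊆ -011,1--1
  m12 ⊆ -1-0,11--
  m13 ⊆ 1--1,11--
  m14 ⊆ -1-0,11--
  m15 ⊆ 1--1,11--
E = {-1-0, 1--1}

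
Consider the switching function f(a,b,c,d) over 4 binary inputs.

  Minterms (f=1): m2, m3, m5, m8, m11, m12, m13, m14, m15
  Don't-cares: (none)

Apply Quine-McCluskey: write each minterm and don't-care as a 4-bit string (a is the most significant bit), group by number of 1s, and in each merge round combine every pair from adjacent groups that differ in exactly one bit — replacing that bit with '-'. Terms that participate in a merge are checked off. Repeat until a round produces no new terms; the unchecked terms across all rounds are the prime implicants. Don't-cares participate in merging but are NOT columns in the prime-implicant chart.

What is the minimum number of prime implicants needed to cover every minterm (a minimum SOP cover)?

Round 0: 0010✓ 0011✓ 0101✓ 1000✓ 1011✓ 1100✓ 1101✓ 1110✓ 1111✓
Round 1: -011 -101 001- 1-00 1-11 11-0✓ 11-1✓ 110-✓ 111-✓
Round 2: 11--
PIs = {-011, -101, 001-, 1-00, 1-11, 11--}
Coverage chart:
  m2: 001- ←essential
  m3: -011,001-
  m5: -101 ←essential
  m8: 1-00 ←essential
  m11: -011,1-11
  m12: 1-00,11--
  m13: -101,11--
  m14: 11-- ←essential
  m15: 1-11,11--
Essential: -101, 001-, 1-00, 11--
Petrick residual → -011
Min cover (5 terms): b'cd + bc'd + a'b'c + ac'd' + ab

5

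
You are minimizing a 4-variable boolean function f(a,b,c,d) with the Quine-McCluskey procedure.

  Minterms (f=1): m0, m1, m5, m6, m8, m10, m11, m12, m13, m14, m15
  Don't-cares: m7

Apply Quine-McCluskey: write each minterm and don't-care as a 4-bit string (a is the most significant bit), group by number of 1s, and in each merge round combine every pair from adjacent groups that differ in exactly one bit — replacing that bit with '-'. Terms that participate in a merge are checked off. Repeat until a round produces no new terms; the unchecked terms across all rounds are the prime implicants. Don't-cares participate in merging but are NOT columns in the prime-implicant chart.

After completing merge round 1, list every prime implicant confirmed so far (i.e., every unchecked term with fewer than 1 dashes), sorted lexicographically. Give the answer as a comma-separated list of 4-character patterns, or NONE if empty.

NONE

[col 0] 0000*, 0001*, 0101*, 0110*, 0111*, 1000*, 1010*, 1011*, 1100*, 1101*, 1110*, 1111*
[col 1] -000, -101*, -110*, -111*, 0-01, 000-, 01-1*, 011-*, 1-00*, 1-10*, 1-11*, 10-0*, 101-*, 11-0*, 11-1*, 110-*, 111-*
[col 2] -1-1, -11-, 1--0, 1-1-, 11--
Prime implicants: -000, -1-1, -11-, 0-01, 000-, 1--0, 1-1-, 11--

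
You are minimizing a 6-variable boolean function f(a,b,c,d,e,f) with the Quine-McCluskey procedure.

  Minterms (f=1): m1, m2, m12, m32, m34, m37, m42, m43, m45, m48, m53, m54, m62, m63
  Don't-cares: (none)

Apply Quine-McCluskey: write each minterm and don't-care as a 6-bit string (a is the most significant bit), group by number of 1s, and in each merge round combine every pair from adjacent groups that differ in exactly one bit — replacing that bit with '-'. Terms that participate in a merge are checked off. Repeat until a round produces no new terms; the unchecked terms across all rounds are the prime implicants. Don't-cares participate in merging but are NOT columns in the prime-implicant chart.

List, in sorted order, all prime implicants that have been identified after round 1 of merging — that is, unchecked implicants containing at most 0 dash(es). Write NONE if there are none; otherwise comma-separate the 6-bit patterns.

size-2^0 implicants → 000001  000010(✓)  001100  100000(✓)  100010(✓)  100101(✓)  101010(✓)  101011(✓)  101101(✓)  110000(✓)  110101(✓)  110110(✓)  111110(✓)  111111(✓)
size-2^1 implicants → -00010  1-0000  1-0101  10-010  10-101  1000-0  10101-  11-110  11111-
Unchecked terms (primes): -00010, 000001, 001100, 1-0000, 1-0101, 10-010, 10-101, 1000-0, 10101-, 11-110, 11111-

000001, 001100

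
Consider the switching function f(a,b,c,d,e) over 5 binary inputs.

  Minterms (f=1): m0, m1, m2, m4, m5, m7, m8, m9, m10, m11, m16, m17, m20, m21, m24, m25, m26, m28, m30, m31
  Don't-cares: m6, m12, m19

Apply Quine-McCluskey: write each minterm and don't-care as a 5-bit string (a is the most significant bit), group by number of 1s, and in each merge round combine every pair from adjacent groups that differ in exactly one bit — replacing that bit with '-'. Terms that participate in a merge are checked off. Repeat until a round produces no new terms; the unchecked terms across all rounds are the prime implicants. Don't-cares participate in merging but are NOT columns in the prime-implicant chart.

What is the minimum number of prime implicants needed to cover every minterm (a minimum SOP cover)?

7

Round 0: 00000✓ 00001✓ 00010✓ 00100✓ 00101✓ 00110✓ 00111✓ 01000✓ 01001✓ 01010✓ 01011✓ 01100✓ 10000✓ 10001✓ 10011✓ 10100✓ 10101✓ 11000✓ 11001✓ 11010✓ 11100✓ 11110✓ 11111✓
Round 1: -0000✓ -0001✓ -0100✓ -0101✓ -1000✓ -1001✓ -1010✓ -1100✓ 0-000✓ 0-001✓ 0-010✓ 0-100✓ 00-00✓ 00-01✓ 00-10✓ 000-0✓ 0000-✓ 001-0✓ 001-1✓ 0010-✓ 0011-✓ 01-00✓ 010-0✓ 010-1✓ 0100-✓ 0101-✓ 1-000✓ 1-001✓ 1-100✓ 10-00✓ 10-01✓ 100-1 1000-✓ 1010-✓ 11-00✓ 11-10✓ 110-0✓ 1100-✓ 111-0✓ 1111-
Round 2: --000✓ --001✓ --100✓ -0-00✓ -0-01✓ -000-✓ -010-✓ -1-00✓ -10-0 -100-✓ 0--00✓ 0-0-0 0-00-✓ 00--0 00-0-✓ 001-- 010-- 1--00✓ 1-00-✓ 10-0-✓ 11--0
Round 3: ---00 --00- -0-0-
PIs = {---00, --00-, -0-0-, -10-0, 0-0-0, 00--0, 001--, 010--, 100-1, 11--0, 1111-}
Coverage chart:
  m0: ---00,--00-,-0-0-,0-0-0,00--0
  m1: --00-,-0-0-
  m2: 0-0-0,00--0
  m4: ---00,-0-0-,00--0,001--
  m5: -0-0-,001--
  m7: 001-- ←essential
  m8: ---00,--00-,-10-0,0-0-0,010--
  m9: --00-,010--
  m10: -10-0,0-0-0,010--
  m11: 010-- ←essential
  m16: ---00,--00-,-0-0-
  m17: --00-,-0-0-,100-1
  m20: ---00,-0-0-
  m21: -0-0- ←essential
  m24: ---00,--00-,-10-0,11--0
  m25: --00- ←essential
  m26: -10-0,11--0
  m28: ---00,11--0
  m30: 11--0,1111-
  m31: 1111- ←essential
Essential: --00-, -0-0-, 001--, 010--, 1111-
Petrick residual → 0-0-0, 11--0
Min cover (7 terms): c'd' + b'd' + a'c'e' + a'b'c + a'bc' + abe' + abcd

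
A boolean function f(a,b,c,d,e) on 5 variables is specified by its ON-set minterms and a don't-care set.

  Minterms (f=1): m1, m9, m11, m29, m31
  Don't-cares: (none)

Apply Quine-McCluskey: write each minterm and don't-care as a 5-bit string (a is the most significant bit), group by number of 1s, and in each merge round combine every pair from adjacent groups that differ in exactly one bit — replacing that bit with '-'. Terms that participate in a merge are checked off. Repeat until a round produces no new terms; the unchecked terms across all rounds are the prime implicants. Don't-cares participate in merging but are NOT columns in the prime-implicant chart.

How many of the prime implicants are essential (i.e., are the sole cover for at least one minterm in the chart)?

[col 0] 00001*, 01001*, 01011*, 11101*, 11111*
[col 1] 0-001, 010-1, 111-1
Prime implicants: 0-001, 010-1, 111-1
PI chart (minterm → PIs covering it):
  1 | 0-001  (sole → essential)
  9 | 0-001,010-1
  11 | 010-1  (sole → essential)
  29 | 111-1  (sole → essential)
  31 | 111-1  (sole → essential)
Essential prime implicants: 0-001, 010-1, 111-1

3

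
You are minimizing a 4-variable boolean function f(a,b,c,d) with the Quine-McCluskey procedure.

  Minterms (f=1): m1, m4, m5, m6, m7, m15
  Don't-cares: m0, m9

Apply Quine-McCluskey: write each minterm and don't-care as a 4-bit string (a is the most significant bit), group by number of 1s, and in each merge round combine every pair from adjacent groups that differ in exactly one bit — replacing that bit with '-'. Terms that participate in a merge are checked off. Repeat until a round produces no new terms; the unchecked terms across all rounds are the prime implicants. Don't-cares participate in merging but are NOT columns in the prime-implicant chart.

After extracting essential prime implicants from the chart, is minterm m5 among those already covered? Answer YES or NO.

YES

Round 0: 0000✓ 0001✓ 0100✓ 0101✓ 0110✓ 0111✓ 1001✓ 1111✓
Round 1: -001 -111 0-00✓ 0-01✓ 000-✓ 01-0✓ 01-1✓ 010-✓ 011-✓
Round 2: 0-0- 01--
PIs = {-001, -111, 0-0-, 01--}
Coverage chart:
  m1: -001,0-0-
  m4: 0-0-,01--
  m5: 0-0-,01--
  m6: 01-- ←essential
  m7: -111,01--
  m15: -111 ←essential
Essential: -111, 01--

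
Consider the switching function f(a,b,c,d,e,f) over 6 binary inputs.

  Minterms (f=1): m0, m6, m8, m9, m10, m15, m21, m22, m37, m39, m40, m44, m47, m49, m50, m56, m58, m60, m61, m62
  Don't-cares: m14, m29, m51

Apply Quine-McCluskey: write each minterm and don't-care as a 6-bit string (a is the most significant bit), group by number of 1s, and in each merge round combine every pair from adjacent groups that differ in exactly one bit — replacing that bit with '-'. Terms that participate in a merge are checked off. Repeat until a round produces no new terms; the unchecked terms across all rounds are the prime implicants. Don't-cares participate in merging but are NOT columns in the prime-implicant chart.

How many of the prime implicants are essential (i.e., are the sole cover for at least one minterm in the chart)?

[col 0] 000000*, 000110*, 001000*, 001001*, 001010*, 001110*, 001111*, 010101*, 010110*, 011101*, 100101*, 100111*, 101000*, 101100*, 101111*, 110001*, 110010*, 110011*, 111000*, 111010*, 111100*, 111101*, 111110*
[col 1] -01000, -01111, -11101, 0-0110, 00-000, 00-110, 001-10, 0010-0, 00100-, 00111-, 01-101, 1-1000*, 1-1100*, 10-111, 1001-1, 101-00*, 11-010, 1100-1, 11001-, 111-00*, 111-10*, 1110-0*, 1111-0*, 11110-
[col 2] 1-1-00, 111--0
Prime implicants: -01000, -01111, -11101, 0-0110, 00-000, 00-110, 001-10, 0010-0, 00100-, 00111-, 01-101, 1-1-00, 10-111, 1001-1, 11-010, 1100-1, 11001-, 111--0, 11110-
PI chart (minterm → PIs covering it):
  0 | 00-000  (sole → essential)
  6 | 0-0110,00-110
  8 | -01000,00-000,0010-0,00100-
  9 | 00100-  (sole → essential)
  10 | 001-10,0010-0
  15 | -01111,00111-
  21 | 01-101  (sole → essential)
  22 | 0-0110  (sole → essential)
  37 | 1001-1  (sole → essential)
  39 | 10-111,1001-1
  40 | -01000,1-1-00
  44 | 1-1-00  (sole → essential)
  47 | -01111,10-111
  49 | 1100-1  (sole → essential)
  50 | 11-010,11001-
  56 | 1-1-00,111--0
  58 | 11-010,111--0
  60 | 1-1-00,111--0,11110-
  61 | -11101,11110-
  62 | 111--0  (sole → essential)
Essential prime implicants: 0-0110, 00-000, 00100-, 01-101, 1-1-00, 1001-1, 1100-1, 111--0

8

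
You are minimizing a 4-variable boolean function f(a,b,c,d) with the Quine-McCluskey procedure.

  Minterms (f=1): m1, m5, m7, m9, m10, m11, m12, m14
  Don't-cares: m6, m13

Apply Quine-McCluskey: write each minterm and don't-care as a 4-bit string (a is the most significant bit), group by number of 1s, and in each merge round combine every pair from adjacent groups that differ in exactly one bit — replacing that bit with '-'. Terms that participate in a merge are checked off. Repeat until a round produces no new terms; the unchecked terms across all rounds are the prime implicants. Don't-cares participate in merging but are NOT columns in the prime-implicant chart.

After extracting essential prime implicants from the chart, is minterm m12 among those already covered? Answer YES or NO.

NO

[col 0] 0001*, 0101*, 0110*, 0111*, 1001*, 1010*, 1011*, 1100*, 1101*, 1110*
[col 1] -001*, -101*, -110, 0-01*, 01-1, 011-, 1-01*, 1-10, 10-1, 101-, 11-0, 110-
[col 2] --01
Prime implicants: --01, -110, 01-1, 011-, 1-10, 10-1, 101-, 11-0, 110-
PI chart (minterm → PIs covering it):
  1 | --01  (sole → essential)
  5 | --01,01-1
  7 | 01-1,011-
  9 | --01,10-1
  10 | 1-10,101-
  11 | 10-1,101-
  12 | 11-0,110-
  14 | -110,1-10,11-0
Essential prime implicants: --01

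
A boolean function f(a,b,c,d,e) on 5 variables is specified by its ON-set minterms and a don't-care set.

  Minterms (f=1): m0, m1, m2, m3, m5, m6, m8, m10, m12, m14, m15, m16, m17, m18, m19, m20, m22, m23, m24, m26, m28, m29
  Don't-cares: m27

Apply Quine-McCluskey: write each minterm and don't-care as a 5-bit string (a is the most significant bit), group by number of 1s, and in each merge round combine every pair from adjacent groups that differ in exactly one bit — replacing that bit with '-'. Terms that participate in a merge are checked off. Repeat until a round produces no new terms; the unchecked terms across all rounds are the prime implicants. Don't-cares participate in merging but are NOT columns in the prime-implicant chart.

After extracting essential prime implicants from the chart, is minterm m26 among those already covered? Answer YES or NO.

size-2^0 implicants → 00000(✓)  00001(✓)  00010(✓)  00011(✓)  00101(✓)  00110(✓)  01000(✓)  01010(✓)  01100(✓)  01110(✓)  01111(✓)  10000(✓)  10001(✓)  10010(✓)  10011(✓)  10100(✓)  10110(✓)  10111(✓)  11000(✓)  11010(✓)  11011(✓)  11100(✓)  11101(✓)
size-2^1 implicants → -0000(✓)  -0001(✓)  -0010(✓)  -0011(✓)  -0110(✓)  -1000(✓)  -1010(✓)  -1100(✓)  0-000(✓)  0-010(✓)  0-110(✓)  00-01  00-10(✓)  000-0(✓)  000-1(✓)  0000-(✓)  0001-(✓)  01-00(✓)  01-10(✓)  010-0(✓)  011-0(✓)  0111-  1-000(✓)  1-010(✓)  1-011(✓)  1-100(✓)  10-00(✓)  10-10(✓)  10-11(✓)  100-0(✓)  100-1(✓)  1000-(✓)  1001-(✓)  101-0(✓)  1011-(✓)  11-00(✓)  110-0(✓)  1101-(✓)  1110-
size-2^2 implicants → --000(✓)  --010(✓)  -0-10  -00-0(✓)  -00-1(✓)  -000-(✓)  -001-(✓)  -1-00  -10-0(✓)  0--10  0-0-0(✓)  000--(✓)  01--0  1--00  1-0-0(✓)  1-01-  10--0  10-1-  100--(✓)
size-2^3 implicants → --0-0  -00--
Unchecked terms (primes): --0-0, -0-10, -00--, -1-00, 0--10, 00-01, 01--0, 0111-, 1--00, 1-01-, 10--0, 10-1-, 1110-
Minterm coverage:
  m0 ⊆ --0-0,-00--
  m1 ⊆ -00--,00-01
  m2 ⊆ --0-0,-0-10,-00--,0--10
  m3 ⊆ -00-- [E]
  m5 ⊆ 00-01 [E]
  m6 ⊆ -0-10,0--10
  m8 ⊆ --0-0,-1-00,01--0
  m10 ⊆ --0-0,0--10,01--0
  m12 ⊆ -1-00,01--0
  m14 ⊆ 0--10,01--0,0111-
  m15 ⊆ 0111- [E]
  m16 ⊆ --0-0,-00--,1--00,10--0
  m17 ⊆ -00-- [E]
  m18 ⊆ --0-0,-0-10,-00--,1-01-,10--0,10-1-
  m19 ⊆ -00--,1-01-,10-1-
  m20 ⊆ 1--00,10--0
  m22 ⊆ -0-10,10--0,10-1-
  m23 ⊆ 10-1- [E]
  m24 ⊆ --0-0,-1-00,1--00
  m26 ⊆ --0-0,1-01-
  m28 ⊆ -1-00,1--00,1110-
  m29 ⊆ 1110- [E]
E = {-00--, 00-01, 0111-, 10-1-, 1110-}

NO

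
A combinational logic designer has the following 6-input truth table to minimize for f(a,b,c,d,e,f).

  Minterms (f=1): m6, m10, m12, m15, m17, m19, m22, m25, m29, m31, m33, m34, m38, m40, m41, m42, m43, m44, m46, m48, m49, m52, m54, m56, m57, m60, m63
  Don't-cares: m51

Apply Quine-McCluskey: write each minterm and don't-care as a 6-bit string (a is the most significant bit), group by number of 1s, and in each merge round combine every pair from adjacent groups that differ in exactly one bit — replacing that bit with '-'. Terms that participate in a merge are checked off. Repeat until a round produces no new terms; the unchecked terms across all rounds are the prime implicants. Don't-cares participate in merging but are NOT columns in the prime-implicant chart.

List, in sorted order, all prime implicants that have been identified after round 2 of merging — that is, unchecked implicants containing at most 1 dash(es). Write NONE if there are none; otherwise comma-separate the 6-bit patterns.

-01010, -01100, -11111, 0-1111, 011-01, 0111-1, 1101-0

[col 0] 000110*, 001010*, 001100*, 001111*, 010001*, 010011*, 010110*, 011001*, 011101*, 011111*, 100001*, 100010*, 100110*, 101000*, 101001*, 101010*, 101011*, 101100*, 101110*, 110000*, 110001*, 110011*, 110100*, 110110*, 111000*, 111001*, 111100*, 111111*
[col 1] -00110*, -01010, -01100, -10001*, -10011*, -10110*, -11001*, -11111, 0-0110*, 0-1111, 01-001*, 0100-1*, 011-01, 0111-1, 1-0001*, 1-0110*, 1-1000*, 1-1001*, 1-1100*, 10-001*, 10-010*, 10-110*, 100-10*, 101-00*, 101-10*, 1010-0*, 1010-1*, 10100-*, 10101-*, 1011-0*, 11-000*, 11-001*, 11-100*, 110-00*, 1100-1*, 11000-*, 1101-0, 111-00*, 11100-*
[col 2] --0110, -1-001, -100-1, 1--001, 1-1-00, 1-100-, 10--10, 101--0, 1010--, 11--00, 11-00-
Prime implicants: --0110, -01010, -01100, -1-001, -100-1, -11111, 0-1111, 011-01, 0111-1, 1--001, 1-1-00, 1-100-, 10--10, 101--0, 1010--, 11--00, 11-00-, 1101-0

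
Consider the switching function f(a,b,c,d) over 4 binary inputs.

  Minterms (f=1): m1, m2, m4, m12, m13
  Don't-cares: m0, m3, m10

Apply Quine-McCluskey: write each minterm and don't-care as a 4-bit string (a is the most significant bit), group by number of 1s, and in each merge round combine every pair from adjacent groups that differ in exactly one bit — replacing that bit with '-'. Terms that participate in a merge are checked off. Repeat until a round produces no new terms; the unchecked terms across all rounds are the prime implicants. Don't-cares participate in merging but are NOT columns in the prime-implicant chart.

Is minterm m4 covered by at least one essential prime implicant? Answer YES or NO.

size-2^0 implicants → 0000(✓)  0001(✓)  0010(✓)  0011(✓)  0100(✓)  1010(✓)  1100(✓)  1101(✓)
size-2^1 implicants → -010  -100  0-00  00-0(✓)  00-1(✓)  000-(✓)  001-(✓)  110-
size-2^2 implicants → 00--
Unchecked terms (primes): -010, -100, 0-00, 00--, 110-
Minterm coverage:
  m1 ⊆ 00-- [E]
  m2 ⊆ -010,00--
  m4 ⊆ -100,0-00
  m12 ⊆ -100,110-
  m13 ⊆ 110- [E]
E = {00--, 110-}

NO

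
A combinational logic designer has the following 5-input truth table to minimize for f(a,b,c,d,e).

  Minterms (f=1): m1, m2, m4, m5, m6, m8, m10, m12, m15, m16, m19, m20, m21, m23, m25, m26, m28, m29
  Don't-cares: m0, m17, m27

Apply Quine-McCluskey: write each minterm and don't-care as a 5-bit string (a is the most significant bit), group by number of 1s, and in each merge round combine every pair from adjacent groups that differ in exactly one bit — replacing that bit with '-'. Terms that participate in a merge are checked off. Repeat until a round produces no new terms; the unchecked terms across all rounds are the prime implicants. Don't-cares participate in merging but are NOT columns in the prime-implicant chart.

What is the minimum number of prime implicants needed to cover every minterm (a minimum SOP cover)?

Round 0: 00000✓ 00001✓ 00010✓ 00100✓ 00101✓ 00110✓ 01000✓ 01010✓ 01100✓ 01111 10000✓ 10001✓ 10011✓ 10100✓ 10101✓ 10111✓ 11001✓ 11010✓ 11011✓ 11100✓ 11101✓
Round 1: -0000✓ -0001✓ -0100✓ -0101✓ -1010 -1100✓ 0-000✓ 0-010✓ 0-100✓ 00-00✓ 00-01✓ 00-10✓ 000-0✓ 0000-✓ 001-0✓ 0010-✓ 01-00✓ 010-0✓ 1-001✓ 1-011✓ 1-100✓ 1-101✓ 10-00✓ 10-01✓ 10-11✓ 100-1✓ 1000-✓ 101-1✓ 1010-✓ 11-01✓ 110-1✓ 1101- 1110-✓
Round 2: --100 -0-00✓ -0-01✓ -000-✓ -010-✓ 0--00 0-0-0 00--0 00-0-✓ 1--01 1-0-1 1-10- 10--1 10-0-✓
Round 3: -0-0-
PIs = {--100, -0-0-, -1010, 0--00, 0-0-0, 00--0, 01111, 1--01, 1-0-1, 1-10-, 10--1, 1101-}
Coverage chart:
  m1: -0-0- ←essential
  m2: 0-0-0,00--0
  m4: --100,-0-0-,0--00,00--0
  m5: -0-0- ←essential
  m6: 00--0 ←essential
  m8: 0--00,0-0-0
  m10: -1010,0-0-0
  m12: --100,0--00
  m15: 01111 ←essential
  m16: -0-0- ←essential
  m19: 1-0-1,10--1
  m20: --100,-0-0-,1-10-
  m21: -0-0-,1--01,1-10-,10--1
  m23: 10--1 ←essential
  m25: 1--01,1-0-1
  m26: -1010,1101-
  m28: --100,1-10-
  m29: 1--01,1-10-
Essential: -0-0-, 00--0, 01111, 10--1
Petrick residual → --100, -1010, 0--00, 1--01
Min cover (8 terms): cd'e' + b'd' + bc'de' + a'd'e' + a'b'e' + a'bcde + ad'e + ab'e

8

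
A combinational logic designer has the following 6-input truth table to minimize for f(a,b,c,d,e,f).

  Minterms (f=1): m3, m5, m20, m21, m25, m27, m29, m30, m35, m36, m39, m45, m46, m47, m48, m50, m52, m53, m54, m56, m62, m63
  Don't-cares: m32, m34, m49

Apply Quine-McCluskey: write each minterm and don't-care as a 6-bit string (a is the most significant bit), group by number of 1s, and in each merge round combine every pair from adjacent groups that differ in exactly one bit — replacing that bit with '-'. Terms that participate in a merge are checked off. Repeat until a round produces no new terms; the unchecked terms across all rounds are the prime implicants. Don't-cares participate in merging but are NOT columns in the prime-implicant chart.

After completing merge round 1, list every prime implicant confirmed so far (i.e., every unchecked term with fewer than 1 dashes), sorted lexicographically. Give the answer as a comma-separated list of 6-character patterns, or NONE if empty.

size-2^0 implicants → 000011(✓)  000101(✓)  010100(✓)  010101(✓)  011001(✓)  011011(✓)  011101(✓)  011110(✓)  100000(✓)  100010(✓)  100011(✓)  100100(✓)  100111(✓)  101101(✓)  101110(✓)  101111(✓)  110000(✓)  110001(✓)  110010(✓)  110100(✓)  110101(✓)  110110(✓)  111000(✓)  111110(✓)  111111(✓)
size-2^1 implicants → -00011  -10100(✓)  -10101(✓)  -11110  0-0101  01-101  01010-(✓)  011-01  0110-1  1-0000(✓)  1-0010(✓)  1-0100(✓)  1-1110(✓)  1-1111(✓)  10-111  100-00(✓)  100-11  1000-0(✓)  10001-  1011-1  10111-(✓)  11-000  11-110  110-00(✓)  110-01(✓)  110-10(✓)  1100-0(✓)  11000-(✓)  1101-0(✓)  11010-(✓)  11111-(✓)
size-2^2 implicants → -1010-  1-0-00  1-00-0  1-111-  110--0  110-0-
Unchecked terms (primes): -00011, -1010-, -11110, 0-0101, 01-101, 011-01, 0110-1, 1-0-00, 1-00-0, 1-111-, 10-111, 100-11, 10001-, 1011-1, 11-000, 11-110, 110--0, 110-0-

NONE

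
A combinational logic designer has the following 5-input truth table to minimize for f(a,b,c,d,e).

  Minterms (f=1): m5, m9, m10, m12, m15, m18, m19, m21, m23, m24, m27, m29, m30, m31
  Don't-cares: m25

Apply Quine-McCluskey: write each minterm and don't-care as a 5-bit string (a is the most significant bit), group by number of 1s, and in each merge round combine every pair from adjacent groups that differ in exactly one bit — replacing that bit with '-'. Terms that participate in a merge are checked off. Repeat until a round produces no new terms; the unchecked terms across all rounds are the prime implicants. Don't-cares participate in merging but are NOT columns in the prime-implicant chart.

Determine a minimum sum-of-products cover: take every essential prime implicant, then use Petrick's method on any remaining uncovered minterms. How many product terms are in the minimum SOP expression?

10

[col 0] 00101*, 01001*, 01010, 01100, 01111*, 10010*, 10011*, 10101*, 10111*, 11000*, 11001*, 11011*, 11101*, 11110*, 11111*
[col 1] -0101, -1001, -1111, 1-011*, 1-101*, 1-111*, 10-11*, 1001-, 101-1*, 11-01*, 11-11*, 110-1*, 1100-, 111-1*, 1111-
[col 2] 1--11, 1-1-1, 11--1
Prime implicants: -0101, -1001, -1111, 01010, 01100, 1--11, 1-1-1, 1001-, 11--1, 1100-, 1111-
PI chart (minterm → PIs covering it):
  5 | -0101  (sole → essential)
  9 | -1001  (sole → essential)
  10 | 01010  (sole → essential)
  12 | 01100  (sole → essential)
  15 | -1111  (sole → essential)
  18 | 1001-  (sole → essential)
  19 | 1--11,1001-
  21 | -0101,1-1-1
  23 | 1--11,1-1-1
  24 | 1100-  (sole → essential)
  27 | 1--11,11--1
  29 | 1-1-1,11--1
  30 | 1111-  (sole → essential)
  31 | -1111,1--11,1-1-1,11--1,1111-
Essential prime implicants: -0101, -1001, -1111, 01010, 01100, 1001-, 1100-, 1111-
Petrick residual → 1--11, 1-1-1
Minimum SOP uses 10 PIs: b'cd'e + bc'd'e + bcde + a'bc'de' + a'bcd'e' + ade + ace + ab'c'd + abc'd' + abcd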